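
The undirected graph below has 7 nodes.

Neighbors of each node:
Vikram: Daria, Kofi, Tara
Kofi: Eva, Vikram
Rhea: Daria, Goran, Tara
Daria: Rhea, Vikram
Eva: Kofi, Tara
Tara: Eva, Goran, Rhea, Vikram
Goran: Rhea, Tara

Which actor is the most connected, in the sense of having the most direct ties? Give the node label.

Tara

Degrees — Daria:2, Eva:2, Goran:2, Kofi:2, Rhea:3, Tara:4, Vikram:3.
The maximum is 4, attained only by Tara.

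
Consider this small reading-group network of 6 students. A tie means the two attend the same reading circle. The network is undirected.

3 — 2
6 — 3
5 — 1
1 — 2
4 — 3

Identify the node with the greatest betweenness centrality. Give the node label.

Unnormalized betweenness of each node: 1:4, 2:6, 3:7, 4:0, 5:0, 6:0.
3 has the largest value, 7, making it the main broker — the node through which the most shortest paths run.

3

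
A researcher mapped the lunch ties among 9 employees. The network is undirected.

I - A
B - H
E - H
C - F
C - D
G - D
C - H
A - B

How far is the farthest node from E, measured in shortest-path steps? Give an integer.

Distances from E: A:3, B:2, C:2, D:3, F:3, G:4, H:1, I:4.
The largest is 4 (to I and G), so the eccentricity of E is 4.

4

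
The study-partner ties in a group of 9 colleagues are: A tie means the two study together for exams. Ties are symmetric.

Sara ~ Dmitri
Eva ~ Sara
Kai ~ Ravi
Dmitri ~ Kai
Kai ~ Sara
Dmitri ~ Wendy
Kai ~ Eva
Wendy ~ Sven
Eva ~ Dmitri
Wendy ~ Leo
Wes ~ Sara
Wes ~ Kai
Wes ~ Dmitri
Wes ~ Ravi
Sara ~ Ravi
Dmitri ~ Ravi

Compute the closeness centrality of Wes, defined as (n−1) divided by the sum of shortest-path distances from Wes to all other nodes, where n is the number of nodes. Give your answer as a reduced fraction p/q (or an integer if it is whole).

4/7

Distances from Wes: Dmitri:1, Eva:2, Kai:1, Leo:3, Ravi:1, Sara:1, Sven:3, Wendy:2. Sum = 14.
n = 9, so closeness = 8/14 = 4/7.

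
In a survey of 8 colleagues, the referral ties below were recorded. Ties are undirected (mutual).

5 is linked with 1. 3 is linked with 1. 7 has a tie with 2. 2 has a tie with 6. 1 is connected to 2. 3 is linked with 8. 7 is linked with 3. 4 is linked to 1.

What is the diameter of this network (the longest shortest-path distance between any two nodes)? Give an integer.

4

Eccentricity of each node (its greatest distance to any other): 1:2, 2:3, 3:3, 4:3, 5:3, 6:4, 7:3, 8:4.
The maximum eccentricity is 4, realized for instance by the pair 8–6 via 8 – 3 – 1 – 2 – 6. So the diameter is 4.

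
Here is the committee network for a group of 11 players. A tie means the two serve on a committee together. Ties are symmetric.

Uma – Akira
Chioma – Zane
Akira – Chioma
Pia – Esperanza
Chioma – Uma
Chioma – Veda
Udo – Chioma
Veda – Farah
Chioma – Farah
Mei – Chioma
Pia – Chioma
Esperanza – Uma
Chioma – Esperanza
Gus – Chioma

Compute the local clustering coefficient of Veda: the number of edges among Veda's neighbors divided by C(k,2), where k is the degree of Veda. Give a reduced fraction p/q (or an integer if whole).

1

Veda's neighbors: Chioma and Farah (k = 2).
Possible neighbor pairs: C(2,2) = 1. Edges among them: Chioma–Farah → e = 1.
Clustering(Veda) = 1/1.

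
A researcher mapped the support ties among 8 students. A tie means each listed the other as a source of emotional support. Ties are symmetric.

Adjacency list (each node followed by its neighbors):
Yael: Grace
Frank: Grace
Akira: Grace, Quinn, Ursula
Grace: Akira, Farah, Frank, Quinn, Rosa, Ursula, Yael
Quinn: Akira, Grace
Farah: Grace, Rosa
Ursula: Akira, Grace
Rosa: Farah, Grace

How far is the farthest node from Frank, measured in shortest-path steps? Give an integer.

2

Distances from Frank: Akira:2, Farah:2, Grace:1, Quinn:2, Rosa:2, Ursula:2, Yael:2.
The largest is 2 (to Quinn, Akira, Yael, Ursula, Farah, and Rosa), so the eccentricity of Frank is 2.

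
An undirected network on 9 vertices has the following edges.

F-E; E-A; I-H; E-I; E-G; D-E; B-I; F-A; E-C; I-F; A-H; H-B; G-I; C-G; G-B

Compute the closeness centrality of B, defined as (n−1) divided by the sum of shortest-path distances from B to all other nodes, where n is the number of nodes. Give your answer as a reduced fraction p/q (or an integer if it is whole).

Distances from B: A:2, C:2, D:3, E:2, F:2, G:1, H:1, I:1. Sum = 14.
n = 9, so closeness = 8/14 = 4/7.

4/7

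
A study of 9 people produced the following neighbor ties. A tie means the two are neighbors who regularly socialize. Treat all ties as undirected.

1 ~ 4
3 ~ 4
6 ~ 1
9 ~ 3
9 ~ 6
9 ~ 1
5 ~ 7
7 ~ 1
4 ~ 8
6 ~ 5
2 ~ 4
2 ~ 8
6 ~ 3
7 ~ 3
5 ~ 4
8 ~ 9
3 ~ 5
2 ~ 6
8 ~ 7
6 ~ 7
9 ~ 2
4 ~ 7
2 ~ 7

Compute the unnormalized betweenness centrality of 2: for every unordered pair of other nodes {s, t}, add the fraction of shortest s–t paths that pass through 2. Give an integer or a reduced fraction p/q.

59/60

Pairs whose geodesics pass through 2 — 7–9: 1/5; 8–6: 1/3; 6–4: 1/5; 9–4: 1/4.
All other pairs contribute 0.
Summing the contributions gives betweenness(2) = 59/60.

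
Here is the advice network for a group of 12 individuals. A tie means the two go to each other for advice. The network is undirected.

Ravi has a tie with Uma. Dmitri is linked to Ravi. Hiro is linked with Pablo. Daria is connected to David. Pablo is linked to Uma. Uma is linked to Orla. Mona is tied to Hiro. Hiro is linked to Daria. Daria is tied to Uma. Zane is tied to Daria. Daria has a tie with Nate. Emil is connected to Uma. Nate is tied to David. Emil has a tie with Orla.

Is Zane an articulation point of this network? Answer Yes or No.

No

Even without Zane, every remaining node can still reach every other (the residual graph is connected), so Zane is not a cut vertex.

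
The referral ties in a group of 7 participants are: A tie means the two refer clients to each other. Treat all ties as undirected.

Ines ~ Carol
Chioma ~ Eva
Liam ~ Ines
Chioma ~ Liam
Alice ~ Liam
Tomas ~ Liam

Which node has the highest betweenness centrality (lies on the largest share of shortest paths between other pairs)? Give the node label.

Unnormalized betweenness of each node: Alice:0, Carol:0, Chioma:5, Eva:0, Ines:5, Liam:13, Tomas:0.
Liam has the largest value, 13, making it the main broker — the node through which the most shortest paths run.

Liam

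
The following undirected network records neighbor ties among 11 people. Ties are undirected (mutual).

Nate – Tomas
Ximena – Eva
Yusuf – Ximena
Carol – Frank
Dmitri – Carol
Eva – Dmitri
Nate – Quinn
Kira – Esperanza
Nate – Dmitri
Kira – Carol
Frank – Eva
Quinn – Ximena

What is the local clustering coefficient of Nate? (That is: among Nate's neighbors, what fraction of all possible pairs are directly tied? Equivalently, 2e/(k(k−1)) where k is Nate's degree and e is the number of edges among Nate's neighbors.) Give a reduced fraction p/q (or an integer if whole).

0

Nate's neighbors: Dmitri, Quinn, and Tomas (k = 3).
Possible neighbor pairs: C(3,2) = 3. Edges among them: none → e = 0.
Clustering(Nate) = 0/3 = 0.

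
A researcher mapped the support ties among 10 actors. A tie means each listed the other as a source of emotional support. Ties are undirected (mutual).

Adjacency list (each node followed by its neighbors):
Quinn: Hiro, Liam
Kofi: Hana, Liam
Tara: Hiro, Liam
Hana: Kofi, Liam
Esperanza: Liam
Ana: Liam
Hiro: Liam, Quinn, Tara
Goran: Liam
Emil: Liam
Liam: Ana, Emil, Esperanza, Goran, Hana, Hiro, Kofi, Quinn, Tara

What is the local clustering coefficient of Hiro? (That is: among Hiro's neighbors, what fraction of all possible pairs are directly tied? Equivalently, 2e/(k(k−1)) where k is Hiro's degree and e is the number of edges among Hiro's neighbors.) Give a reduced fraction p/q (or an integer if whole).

2/3

Hiro's neighbors: Liam, Quinn, and Tara (k = 3).
Possible neighbor pairs: C(3,2) = 3. Edges among them: Liam–Quinn, Liam–Tara → e = 2.
Clustering(Hiro) = 2/3.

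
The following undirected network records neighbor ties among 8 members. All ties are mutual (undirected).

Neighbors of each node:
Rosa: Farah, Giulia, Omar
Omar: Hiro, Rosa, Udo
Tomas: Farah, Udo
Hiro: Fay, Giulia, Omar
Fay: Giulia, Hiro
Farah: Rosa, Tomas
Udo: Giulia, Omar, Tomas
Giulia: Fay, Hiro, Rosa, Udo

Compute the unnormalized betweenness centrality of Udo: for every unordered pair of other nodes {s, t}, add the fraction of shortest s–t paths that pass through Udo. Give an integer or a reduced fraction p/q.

Pairs whose geodesics pass through Udo — Omar–Tomas: 1; Omar–Giulia: 1/3; Tomas–Giulia: 1; Tomas–Fay: 1; Tomas–Hiro: 2/2.
All other pairs contribute 0.
Summing the contributions gives betweenness(Udo) = 13/3.

13/3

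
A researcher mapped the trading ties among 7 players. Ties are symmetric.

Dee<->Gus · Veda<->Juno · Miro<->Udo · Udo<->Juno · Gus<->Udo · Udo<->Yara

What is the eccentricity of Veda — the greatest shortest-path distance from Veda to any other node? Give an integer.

4

Distances from Veda: Dee:4, Gus:3, Juno:1, Miro:3, Udo:2, Yara:3.
The largest is 4 (to Dee), so the eccentricity of Veda is 4.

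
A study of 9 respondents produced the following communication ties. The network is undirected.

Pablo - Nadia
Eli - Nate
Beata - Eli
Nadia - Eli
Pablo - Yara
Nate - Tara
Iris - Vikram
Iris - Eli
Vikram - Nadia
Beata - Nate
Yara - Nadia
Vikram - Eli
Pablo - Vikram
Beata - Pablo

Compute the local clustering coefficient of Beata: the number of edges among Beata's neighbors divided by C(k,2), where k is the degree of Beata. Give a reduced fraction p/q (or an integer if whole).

1/3

Beata's neighbors: Eli, Nate, and Pablo (k = 3).
Possible neighbor pairs: C(3,2) = 3. Edges among them: Eli–Nate → e = 1.
Clustering(Beata) = 1/3.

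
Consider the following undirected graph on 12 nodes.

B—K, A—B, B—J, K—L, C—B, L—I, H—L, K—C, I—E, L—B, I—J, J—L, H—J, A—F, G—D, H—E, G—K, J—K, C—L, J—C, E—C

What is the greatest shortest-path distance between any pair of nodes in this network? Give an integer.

5

Eccentricity of each node (its greatest distance to any other): A:4, B:3, C:3, D:5, E:4, F:5, G:4, H:4, I:4, J:3, K:3, L:3.
The maximum eccentricity is 5, realized for instance by the pair D–F via D – G – K – B – A – F. So the diameter is 5.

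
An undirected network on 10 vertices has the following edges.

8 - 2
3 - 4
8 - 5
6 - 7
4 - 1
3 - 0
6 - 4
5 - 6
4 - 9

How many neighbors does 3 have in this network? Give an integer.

2

3 is directly tied to 0 and 4. That is 2 neighbors, so the degree of 3 is 2.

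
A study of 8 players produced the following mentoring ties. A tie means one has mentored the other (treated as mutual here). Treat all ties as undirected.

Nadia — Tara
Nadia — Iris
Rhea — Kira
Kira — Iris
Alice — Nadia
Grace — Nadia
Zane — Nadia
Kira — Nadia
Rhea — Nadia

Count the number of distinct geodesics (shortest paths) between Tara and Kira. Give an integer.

1

The shortest distance is 2, and the only length-2 path is Tara–Nadia–Kira. So there is exactly 1 shortest path.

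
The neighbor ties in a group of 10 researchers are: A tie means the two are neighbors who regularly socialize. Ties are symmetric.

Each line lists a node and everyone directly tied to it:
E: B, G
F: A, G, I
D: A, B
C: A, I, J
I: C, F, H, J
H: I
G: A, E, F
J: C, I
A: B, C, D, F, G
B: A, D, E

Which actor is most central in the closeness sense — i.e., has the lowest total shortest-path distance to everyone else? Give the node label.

A

Farness (sum of distances to all others) for each node — A:14, B:19, C:16, D:20, E:22, F:15, G:17, H:25, I:17, J:21.
The smallest farness is 14, for A, so A has the highest closeness.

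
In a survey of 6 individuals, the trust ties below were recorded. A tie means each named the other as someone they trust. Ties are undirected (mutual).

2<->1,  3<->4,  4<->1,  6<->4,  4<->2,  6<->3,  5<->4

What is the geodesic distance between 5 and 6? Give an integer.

2

One shortest route is 5 – 4 – 6, which uses 2 edges, and 5 and 6 are not directly tied, so nothing shorter exists. So d(5,6) = 2.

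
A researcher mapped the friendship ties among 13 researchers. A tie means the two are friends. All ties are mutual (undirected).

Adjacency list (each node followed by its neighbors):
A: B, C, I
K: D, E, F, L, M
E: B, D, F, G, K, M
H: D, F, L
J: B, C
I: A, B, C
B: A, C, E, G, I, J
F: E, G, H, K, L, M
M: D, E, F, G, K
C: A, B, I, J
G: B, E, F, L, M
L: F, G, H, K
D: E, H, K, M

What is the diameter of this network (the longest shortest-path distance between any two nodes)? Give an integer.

Eccentricity of each node (its greatest distance to any other): A:4, B:3, C:4, D:3, E:2, F:3, G:2, H:4, I:4, J:4, K:3, L:3, M:3.
The maximum eccentricity is 4, realized for instance by the pair H–J via H – F – E – B – J. So the diameter is 4.

4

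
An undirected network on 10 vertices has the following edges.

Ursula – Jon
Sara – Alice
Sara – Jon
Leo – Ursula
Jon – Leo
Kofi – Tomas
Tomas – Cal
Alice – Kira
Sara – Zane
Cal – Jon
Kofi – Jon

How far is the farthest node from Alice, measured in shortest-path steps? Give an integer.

4

Distances from Alice: Cal:3, Jon:2, Kira:1, Kofi:3, Leo:3, Sara:1, Tomas:4, Ursula:3, Zane:2.
The largest is 4 (to Tomas), so the eccentricity of Alice is 4.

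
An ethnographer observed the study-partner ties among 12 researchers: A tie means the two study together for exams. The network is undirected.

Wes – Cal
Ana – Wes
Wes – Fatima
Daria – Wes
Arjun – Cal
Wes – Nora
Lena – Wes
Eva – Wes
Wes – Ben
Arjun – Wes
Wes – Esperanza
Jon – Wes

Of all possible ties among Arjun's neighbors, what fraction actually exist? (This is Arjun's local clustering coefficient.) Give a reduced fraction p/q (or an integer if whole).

1

Arjun's neighbors: Cal and Wes (k = 2).
Possible neighbor pairs: C(2,2) = 1. Edges among them: Cal–Wes → e = 1.
Clustering(Arjun) = 1/1.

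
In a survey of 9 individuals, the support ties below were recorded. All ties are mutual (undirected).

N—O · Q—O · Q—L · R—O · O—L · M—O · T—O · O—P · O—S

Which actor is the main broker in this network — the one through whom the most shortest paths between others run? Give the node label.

O

Unnormalized betweenness of each node: L:0, M:0, N:0, O:27, P:0, Q:0, R:0, S:0, T:0.
O has the largest value, 27, making it the main broker — the node through which the most shortest paths run.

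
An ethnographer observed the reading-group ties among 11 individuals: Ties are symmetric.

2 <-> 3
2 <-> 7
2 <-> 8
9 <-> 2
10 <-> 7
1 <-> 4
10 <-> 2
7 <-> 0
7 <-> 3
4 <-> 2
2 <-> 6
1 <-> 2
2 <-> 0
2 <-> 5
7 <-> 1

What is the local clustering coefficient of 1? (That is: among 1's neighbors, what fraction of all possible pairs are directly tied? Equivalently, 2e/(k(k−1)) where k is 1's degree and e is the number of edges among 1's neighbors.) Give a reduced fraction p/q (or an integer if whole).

1's neighbors: 2, 4, and 7 (k = 3).
Possible neighbor pairs: C(3,2) = 3. Edges among them: 2–4, 2–7 → e = 2.
Clustering(1) = 2/3.

2/3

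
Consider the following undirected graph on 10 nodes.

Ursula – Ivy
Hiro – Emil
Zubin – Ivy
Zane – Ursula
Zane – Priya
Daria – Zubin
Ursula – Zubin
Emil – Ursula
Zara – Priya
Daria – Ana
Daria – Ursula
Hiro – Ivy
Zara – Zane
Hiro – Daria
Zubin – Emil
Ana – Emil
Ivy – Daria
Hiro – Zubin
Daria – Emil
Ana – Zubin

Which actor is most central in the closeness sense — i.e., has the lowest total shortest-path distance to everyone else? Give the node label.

Ursula

Farness (sum of distances to all others) for each node — Ana:20, Daria:14, Emil:15, Hiro:19, Ivy:16, Priya:24, Ursula:13, Zane:17, Zara:24, Zubin:14.
The smallest farness is 13, for Ursula, so Ursula has the highest closeness.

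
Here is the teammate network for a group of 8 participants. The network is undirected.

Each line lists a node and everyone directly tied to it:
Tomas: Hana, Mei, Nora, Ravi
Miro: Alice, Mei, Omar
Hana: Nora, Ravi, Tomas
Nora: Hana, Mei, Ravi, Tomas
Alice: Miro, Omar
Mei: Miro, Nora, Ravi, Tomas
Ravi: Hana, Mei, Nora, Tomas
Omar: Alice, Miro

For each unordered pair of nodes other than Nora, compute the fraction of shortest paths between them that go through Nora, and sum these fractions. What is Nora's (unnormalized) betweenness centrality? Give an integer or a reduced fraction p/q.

4/3

Pairs whose geodesics pass through Nora — Hana–Mei: 1/3; Hana–Alice: 1/3; Hana–Omar: 1/3; Hana–Miro: 1/3.
All other pairs contribute 0.
Summing the contributions gives betweenness(Nora) = 4/3.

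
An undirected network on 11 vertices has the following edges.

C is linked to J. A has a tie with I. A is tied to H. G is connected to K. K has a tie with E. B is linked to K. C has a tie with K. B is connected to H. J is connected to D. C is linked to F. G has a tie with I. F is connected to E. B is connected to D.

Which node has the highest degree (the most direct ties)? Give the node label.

K

Degrees — A:2, B:3, C:3, D:2, E:2, F:2, G:2, H:2, I:2, J:2, K:4.
The maximum is 4, attained only by K.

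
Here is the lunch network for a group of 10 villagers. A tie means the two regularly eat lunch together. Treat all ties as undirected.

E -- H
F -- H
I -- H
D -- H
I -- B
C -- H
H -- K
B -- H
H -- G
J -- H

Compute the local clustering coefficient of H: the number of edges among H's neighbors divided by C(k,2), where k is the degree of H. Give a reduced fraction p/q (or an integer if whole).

1/36

H's neighbors: B, C, D, E, F, G, I, J, and K (k = 9).
Possible neighbor pairs: C(9,2) = 36. Edges among them: B–I → e = 1.
Clustering(H) = 1/36.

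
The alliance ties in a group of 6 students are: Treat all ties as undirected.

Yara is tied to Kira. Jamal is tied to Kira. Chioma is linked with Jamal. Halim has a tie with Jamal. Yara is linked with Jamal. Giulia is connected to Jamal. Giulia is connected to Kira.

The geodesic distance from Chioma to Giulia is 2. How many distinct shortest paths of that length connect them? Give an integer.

The shortest distance is 2, and the only length-2 path is Chioma–Jamal–Giulia. So there is exactly 1 shortest path.

1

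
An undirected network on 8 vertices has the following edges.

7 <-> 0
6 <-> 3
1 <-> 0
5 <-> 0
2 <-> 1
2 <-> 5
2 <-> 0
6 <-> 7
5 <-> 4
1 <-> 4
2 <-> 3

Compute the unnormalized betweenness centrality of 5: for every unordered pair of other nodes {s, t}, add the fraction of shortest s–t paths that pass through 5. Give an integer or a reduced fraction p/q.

5/2

Pairs whose geodesics pass through 5 — 3–4: 1/2; 6–4: 2/4; 7–4: 1/2; 0–4: 1/2; 4–2: 1/2.
All other pairs contribute 0.
Summing the contributions gives betweenness(5) = 5/2.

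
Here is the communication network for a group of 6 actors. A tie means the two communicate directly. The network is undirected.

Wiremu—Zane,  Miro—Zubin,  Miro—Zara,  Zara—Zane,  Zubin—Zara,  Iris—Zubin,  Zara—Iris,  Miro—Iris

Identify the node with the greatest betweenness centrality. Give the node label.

Zara

Unnormalized betweenness of each node: Iris:0, Miro:0, Wiremu:0, Zane:4, Zara:6, Zubin:0.
Zara has the largest value, 6, making it the main broker — the node through which the most shortest paths run.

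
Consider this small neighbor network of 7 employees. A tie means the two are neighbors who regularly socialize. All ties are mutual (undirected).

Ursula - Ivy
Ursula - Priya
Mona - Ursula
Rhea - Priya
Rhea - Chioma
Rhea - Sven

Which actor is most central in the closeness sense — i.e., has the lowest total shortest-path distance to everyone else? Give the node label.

Farness (sum of distances to all others) for each node — Chioma:16, Ivy:16, Mona:16, Priya:10, Rhea:11, Sven:16, Ursula:11.
The smallest farness is 10, for Priya, so Priya has the highest closeness.

Priya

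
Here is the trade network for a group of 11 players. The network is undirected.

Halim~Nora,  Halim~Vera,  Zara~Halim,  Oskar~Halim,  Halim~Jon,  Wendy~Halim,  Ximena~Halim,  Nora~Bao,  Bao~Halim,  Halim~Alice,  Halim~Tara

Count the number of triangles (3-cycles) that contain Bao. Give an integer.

Bao's neighbors: Halim and Nora.
Neighbor pairs that are themselves tied: Bao–Halim–Nora. Each forms one triangle with Bao, for 1 in total.

1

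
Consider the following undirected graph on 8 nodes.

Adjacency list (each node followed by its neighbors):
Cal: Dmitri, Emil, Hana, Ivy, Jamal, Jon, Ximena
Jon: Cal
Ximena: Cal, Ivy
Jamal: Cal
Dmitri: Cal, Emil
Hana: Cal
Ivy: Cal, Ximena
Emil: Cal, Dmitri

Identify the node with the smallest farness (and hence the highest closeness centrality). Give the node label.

Cal

Farness (sum of distances to all others) for each node — Cal:7, Dmitri:12, Emil:12, Hana:13, Ivy:12, Jamal:13, Jon:13, Ximena:12.
The smallest farness is 7, for Cal, so Cal has the highest closeness.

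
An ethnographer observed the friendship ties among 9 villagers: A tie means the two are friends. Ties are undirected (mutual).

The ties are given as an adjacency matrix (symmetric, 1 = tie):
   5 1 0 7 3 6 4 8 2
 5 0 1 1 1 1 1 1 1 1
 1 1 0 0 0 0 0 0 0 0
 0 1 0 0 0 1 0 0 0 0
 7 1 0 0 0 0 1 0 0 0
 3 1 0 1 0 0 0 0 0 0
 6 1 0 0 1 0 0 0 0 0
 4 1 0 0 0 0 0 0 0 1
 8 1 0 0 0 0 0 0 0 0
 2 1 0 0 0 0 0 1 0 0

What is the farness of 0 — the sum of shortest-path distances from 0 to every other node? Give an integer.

14

Distances from 0: 1:2, 2:2, 3:1, 4:2, 5:1, 6:2, 7:2, 8:2.
Sum = 2 + 2 + 1 + 2 + 1 + 2 + 2 + 2 = 14.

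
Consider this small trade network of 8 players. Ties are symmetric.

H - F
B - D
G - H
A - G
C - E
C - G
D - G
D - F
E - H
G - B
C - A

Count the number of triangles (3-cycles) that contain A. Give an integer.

A's neighbors: C and G.
Neighbor pairs that are themselves tied: A–C–G. Each forms one triangle with A, for 1 in total.

1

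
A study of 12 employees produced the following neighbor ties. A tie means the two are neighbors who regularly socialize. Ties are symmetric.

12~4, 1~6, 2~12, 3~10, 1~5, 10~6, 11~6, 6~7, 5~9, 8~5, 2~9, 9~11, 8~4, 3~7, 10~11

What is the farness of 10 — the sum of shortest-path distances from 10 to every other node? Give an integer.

28

Distances from 10: 1:2, 2:3, 3:1, 4:5, 5:3, 6:1, 7:2, 8:4, 9:2, 11:1, 12:4.
Sum = 2 + 3 + 1 + 5 + 3 + 1 + 2 + 4 + 2 + 1 + 4 = 28.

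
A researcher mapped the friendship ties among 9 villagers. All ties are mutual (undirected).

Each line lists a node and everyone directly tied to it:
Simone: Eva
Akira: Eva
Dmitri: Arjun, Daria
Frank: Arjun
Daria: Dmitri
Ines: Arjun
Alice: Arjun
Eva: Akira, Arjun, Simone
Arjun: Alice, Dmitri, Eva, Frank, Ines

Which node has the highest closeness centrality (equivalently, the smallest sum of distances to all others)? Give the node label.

Arjun

Farness (sum of distances to all others) for each node — Akira:21, Alice:18, Arjun:11, Daria:23, Dmitri:16, Eva:14, Frank:18, Ines:18, Simone:21.
The smallest farness is 11, for Arjun, so Arjun has the highest closeness.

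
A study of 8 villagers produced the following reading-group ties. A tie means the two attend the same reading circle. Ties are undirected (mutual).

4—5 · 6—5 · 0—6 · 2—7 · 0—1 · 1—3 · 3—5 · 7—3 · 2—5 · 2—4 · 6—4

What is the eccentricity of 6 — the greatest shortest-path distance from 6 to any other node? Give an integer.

3

Distances from 6: 0:1, 1:2, 2:2, 3:2, 4:1, 5:1, 7:3.
The largest is 3 (to 7), so the eccentricity of 6 is 3.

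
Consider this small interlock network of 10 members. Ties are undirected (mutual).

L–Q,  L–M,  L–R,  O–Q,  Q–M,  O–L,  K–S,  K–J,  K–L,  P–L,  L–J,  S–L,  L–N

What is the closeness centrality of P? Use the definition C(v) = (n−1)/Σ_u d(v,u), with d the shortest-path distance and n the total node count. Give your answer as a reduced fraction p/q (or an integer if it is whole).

9/17

Distances from P: J:2, K:2, L:1, M:2, N:2, O:2, Q:2, R:2, S:2. Sum = 17.
n = 10, so closeness = 9/17.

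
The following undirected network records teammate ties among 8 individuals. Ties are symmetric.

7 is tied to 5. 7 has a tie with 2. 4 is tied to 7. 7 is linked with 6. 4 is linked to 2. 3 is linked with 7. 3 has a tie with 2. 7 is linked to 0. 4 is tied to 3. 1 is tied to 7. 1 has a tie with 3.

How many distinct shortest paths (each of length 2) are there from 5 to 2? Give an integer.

1

The shortest distance is 2, and the only length-2 path is 5–7–2. So there is exactly 1 shortest path.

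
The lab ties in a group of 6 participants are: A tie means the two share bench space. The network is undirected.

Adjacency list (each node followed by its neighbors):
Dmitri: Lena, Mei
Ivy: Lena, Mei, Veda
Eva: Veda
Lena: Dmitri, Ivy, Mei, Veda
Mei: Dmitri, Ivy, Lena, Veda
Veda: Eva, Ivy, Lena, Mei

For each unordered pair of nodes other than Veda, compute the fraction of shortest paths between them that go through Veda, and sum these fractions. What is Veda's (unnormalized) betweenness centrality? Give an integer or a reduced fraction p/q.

Pairs whose geodesics pass through Veda — Eva–Lena: 1; Eva–Dmitri: 2/2; Eva–Mei: 1; Eva–Ivy: 1.
All other pairs contribute 0.
Summing the contributions gives betweenness(Veda) = 4.

4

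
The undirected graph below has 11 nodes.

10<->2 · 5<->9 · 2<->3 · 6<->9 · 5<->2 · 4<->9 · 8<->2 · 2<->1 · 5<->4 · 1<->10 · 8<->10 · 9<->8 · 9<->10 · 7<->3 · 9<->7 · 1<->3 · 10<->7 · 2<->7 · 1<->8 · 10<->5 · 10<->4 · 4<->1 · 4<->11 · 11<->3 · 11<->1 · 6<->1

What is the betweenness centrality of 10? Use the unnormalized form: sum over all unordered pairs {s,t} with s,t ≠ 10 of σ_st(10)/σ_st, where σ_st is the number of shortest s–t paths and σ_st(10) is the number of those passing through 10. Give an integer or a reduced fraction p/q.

Pairs whose geodesics pass through 10 — 1–9: 1/4; 1–7: 1/3; 1–5: 1/3; 9–2: 1/4; 8–7: 1/3; 8–5: 1/3; 8–4: 1/3; 7–5: 1/3; 7–4: 1/2; 2–4: 1/3.
All other pairs contribute 0.
Summing the contributions gives betweenness(10) = 10/3.

10/3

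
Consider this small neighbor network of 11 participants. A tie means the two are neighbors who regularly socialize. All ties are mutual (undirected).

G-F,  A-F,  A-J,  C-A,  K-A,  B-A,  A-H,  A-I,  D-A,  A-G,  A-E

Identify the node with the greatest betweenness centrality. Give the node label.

Unnormalized betweenness of each node: A:44, B:0, C:0, D:0, E:0, F:0, G:0, H:0, I:0, J:0, K:0.
A has the largest value, 44, making it the main broker — the node through which the most shortest paths run.

A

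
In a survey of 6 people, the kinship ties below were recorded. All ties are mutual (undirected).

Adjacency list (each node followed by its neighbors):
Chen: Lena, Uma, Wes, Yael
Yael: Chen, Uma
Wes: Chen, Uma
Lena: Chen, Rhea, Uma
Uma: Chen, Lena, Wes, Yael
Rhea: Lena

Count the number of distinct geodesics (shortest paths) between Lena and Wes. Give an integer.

The shortest distance is 2. The length-2 paths are: Lena–Chen–Wes; Lena–Uma–Wes.
That gives 2 distinct shortest paths.

2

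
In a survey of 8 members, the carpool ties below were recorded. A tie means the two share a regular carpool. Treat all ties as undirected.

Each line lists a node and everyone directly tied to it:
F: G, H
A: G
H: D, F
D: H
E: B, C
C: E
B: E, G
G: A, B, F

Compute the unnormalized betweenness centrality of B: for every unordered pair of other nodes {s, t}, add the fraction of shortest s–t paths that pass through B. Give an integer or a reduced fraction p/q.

10

Pairs whose geodesics pass through B — G–C: 1; G–E: 1; D–C: 1; D–E: 1; F–C: 1; F–E: 1; C–A: 1; C–H: 1; A–E: 1; H–E: 1.
All other pairs contribute 0.
Summing the contributions gives betweenness(B) = 10.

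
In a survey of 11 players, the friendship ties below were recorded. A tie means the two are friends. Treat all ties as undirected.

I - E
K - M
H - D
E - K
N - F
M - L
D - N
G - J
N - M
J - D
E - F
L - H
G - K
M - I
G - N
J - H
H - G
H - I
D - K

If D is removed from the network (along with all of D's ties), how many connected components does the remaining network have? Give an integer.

1

D's neighbors (H, J, K, and N) remain reachable from one another through other ties, so the rest of the network stays in one piece.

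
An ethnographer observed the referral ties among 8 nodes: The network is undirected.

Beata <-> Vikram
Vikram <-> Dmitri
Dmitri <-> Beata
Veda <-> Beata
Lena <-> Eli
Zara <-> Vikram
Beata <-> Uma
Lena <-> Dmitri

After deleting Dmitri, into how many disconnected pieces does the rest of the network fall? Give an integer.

Without Dmitri, the remaining ties split the others into: {Eli, Lena}; {Beata, Uma, Veda, Vikram, Zara}.
That's 2 separate components.

2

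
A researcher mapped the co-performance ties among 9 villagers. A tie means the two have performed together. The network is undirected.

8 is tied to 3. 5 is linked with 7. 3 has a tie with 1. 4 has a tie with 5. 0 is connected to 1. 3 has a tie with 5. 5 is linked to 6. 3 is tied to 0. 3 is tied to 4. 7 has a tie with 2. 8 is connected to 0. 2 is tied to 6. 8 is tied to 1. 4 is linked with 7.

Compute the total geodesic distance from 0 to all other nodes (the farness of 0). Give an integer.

17

Distances from 0: 1:1, 2:4, 3:1, 4:2, 5:2, 6:3, 7:3, 8:1.
Sum = 1 + 4 + 1 + 2 + 2 + 3 + 3 + 1 = 17.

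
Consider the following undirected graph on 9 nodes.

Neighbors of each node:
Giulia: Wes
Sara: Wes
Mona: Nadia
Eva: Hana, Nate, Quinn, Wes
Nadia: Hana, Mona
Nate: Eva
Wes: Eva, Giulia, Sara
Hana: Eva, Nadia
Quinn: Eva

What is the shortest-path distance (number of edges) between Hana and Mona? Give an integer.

2

One shortest route is Hana – Nadia – Mona, which uses 2 edges, and Hana and Mona are not directly tied, so nothing shorter exists. So d(Hana,Mona) = 2.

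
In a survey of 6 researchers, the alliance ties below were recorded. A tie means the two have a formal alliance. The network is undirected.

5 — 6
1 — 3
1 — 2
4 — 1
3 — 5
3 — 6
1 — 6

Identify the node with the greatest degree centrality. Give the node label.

1

Degrees — 1:4, 2:1, 3:3, 4:1, 5:2, 6:3.
The maximum is 4, attained only by 1.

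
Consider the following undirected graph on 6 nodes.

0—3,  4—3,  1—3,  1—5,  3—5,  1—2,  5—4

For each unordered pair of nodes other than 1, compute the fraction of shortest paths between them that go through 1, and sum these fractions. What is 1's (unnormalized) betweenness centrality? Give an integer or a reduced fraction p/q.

Pairs whose geodesics pass through 1 — 3–2: 1; 4–2: 2/2; 5–2: 1; 0–2: 1.
All other pairs contribute 0.
Summing the contributions gives betweenness(1) = 4.

4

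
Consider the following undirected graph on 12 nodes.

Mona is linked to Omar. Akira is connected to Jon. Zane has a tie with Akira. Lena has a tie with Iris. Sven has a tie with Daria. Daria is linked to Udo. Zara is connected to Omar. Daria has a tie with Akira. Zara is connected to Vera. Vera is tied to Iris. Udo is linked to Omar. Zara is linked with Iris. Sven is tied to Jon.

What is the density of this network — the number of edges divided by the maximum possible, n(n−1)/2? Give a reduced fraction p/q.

There are 13 edges and 12 nodes, so the maximum possible is C(12,2) = 66.
Density = 13/66.

13/66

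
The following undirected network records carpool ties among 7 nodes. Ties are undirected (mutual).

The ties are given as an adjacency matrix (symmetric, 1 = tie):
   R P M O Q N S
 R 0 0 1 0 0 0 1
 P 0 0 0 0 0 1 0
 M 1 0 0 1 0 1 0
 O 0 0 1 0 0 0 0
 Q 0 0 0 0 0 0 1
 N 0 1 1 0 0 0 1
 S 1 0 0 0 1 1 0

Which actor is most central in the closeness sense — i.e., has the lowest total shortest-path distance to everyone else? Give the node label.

Farness (sum of distances to all others) for each node — M:10, N:9, O:15, P:14, Q:15, R:11, S:10.
The smallest farness is 9, for N, so N has the highest closeness.

N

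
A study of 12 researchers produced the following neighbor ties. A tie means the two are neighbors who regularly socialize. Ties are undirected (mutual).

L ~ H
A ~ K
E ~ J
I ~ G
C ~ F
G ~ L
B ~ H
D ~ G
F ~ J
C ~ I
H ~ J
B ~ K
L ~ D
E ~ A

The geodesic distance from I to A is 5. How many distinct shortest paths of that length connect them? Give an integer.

The shortest distance is 5, and the only length-5 path is I–C–F–J–E–A. So there is exactly 1 shortest path.

1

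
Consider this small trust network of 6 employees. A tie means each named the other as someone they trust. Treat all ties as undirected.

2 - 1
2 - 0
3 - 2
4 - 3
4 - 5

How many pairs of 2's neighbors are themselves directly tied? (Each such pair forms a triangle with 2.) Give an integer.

0

2's neighbors are 0, 1, and 3, but none of them are tied to each other, so no triangle contains 2.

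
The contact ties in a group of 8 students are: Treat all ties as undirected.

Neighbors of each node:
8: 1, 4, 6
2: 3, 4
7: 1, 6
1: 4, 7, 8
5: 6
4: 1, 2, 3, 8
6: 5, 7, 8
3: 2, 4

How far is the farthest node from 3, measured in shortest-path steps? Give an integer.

Distances from 3: 1:2, 2:1, 4:1, 5:4, 6:3, 7:3, 8:2.
The largest is 4 (to 5), so the eccentricity of 3 is 4.

4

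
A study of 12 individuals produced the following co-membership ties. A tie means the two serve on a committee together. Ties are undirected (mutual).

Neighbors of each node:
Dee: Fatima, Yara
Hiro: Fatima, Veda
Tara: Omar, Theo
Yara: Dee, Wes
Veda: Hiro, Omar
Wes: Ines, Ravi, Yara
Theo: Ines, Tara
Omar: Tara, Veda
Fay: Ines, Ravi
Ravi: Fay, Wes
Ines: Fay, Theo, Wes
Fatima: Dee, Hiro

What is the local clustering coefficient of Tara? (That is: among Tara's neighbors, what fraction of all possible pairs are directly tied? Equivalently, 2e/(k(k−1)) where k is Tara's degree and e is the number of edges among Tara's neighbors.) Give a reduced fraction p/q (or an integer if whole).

0

Tara's neighbors: Omar and Theo (k = 2).
Possible neighbor pairs: C(2,2) = 1. Edges among them: none → e = 0.
Clustering(Tara) = 0/1.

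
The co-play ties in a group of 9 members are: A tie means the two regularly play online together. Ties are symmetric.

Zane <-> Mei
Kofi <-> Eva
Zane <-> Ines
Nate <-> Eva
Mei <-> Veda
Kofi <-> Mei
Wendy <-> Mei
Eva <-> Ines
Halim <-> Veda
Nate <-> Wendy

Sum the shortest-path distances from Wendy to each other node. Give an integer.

16

Distances from Wendy: Eva:2, Halim:3, Ines:3, Kofi:2, Mei:1, Nate:1, Veda:2, Zane:2.
Sum = 2 + 3 + 3 + 2 + 1 + 1 + 2 + 2 = 16.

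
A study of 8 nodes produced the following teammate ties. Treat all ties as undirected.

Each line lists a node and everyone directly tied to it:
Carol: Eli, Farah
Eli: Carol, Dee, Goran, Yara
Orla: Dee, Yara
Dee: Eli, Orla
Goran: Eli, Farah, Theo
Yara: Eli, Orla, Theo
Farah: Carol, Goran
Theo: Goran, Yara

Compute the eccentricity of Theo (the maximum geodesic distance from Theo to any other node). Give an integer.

Distances from Theo: Carol:3, Dee:3, Eli:2, Farah:2, Goran:1, Orla:2, Yara:1.
The largest is 3 (to Dee and Carol), so the eccentricity of Theo is 3.

3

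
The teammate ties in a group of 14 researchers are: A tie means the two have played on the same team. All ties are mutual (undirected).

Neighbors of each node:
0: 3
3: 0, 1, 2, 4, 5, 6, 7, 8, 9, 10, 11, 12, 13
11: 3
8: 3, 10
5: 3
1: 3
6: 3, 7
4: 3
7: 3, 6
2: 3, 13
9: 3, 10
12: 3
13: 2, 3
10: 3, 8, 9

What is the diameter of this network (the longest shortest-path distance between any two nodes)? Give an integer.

Eccentricity of each node (its greatest distance to any other): 0:2, 1:2, 2:2, 3:1, 4:2, 5:2, 6:2, 7:2, 8:2, 9:2, 10:2, 11:2, 12:2, 13:2.
The maximum eccentricity is 2, realized for instance by the pair 7–13 via 7 – 3 – 13. So the diameter is 2.

2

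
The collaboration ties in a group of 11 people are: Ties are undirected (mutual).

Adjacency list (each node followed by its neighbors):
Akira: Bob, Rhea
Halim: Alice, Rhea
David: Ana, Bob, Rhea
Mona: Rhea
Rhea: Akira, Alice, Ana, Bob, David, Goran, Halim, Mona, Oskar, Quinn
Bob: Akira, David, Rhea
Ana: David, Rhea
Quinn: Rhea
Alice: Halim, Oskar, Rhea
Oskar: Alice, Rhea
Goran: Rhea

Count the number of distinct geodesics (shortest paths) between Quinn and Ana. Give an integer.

1

The shortest distance is 2, and the only length-2 path is Quinn–Rhea–Ana. So there is exactly 1 shortest path.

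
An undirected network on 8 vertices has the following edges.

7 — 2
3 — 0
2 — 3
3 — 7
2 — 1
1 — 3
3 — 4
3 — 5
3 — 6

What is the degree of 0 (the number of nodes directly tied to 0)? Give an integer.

0 is directly tied to 3. That is 1 neighbor, so the degree of 0 is 1.

1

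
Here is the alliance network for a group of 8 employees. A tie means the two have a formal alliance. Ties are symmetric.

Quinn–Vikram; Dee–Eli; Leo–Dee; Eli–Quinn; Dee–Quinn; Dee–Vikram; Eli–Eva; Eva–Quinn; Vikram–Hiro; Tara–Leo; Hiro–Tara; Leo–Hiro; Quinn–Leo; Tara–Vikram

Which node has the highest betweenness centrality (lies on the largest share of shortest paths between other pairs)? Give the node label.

Quinn

Unnormalized betweenness of each node: Dee:9/4, Eli:1/2, Eva:0, Hiro:1/4, Leo:4, Quinn:27/4, Tara:1/4, Vikram:4.
Quinn has the largest value, 27/4, making it the main broker — the node through which the most shortest paths run.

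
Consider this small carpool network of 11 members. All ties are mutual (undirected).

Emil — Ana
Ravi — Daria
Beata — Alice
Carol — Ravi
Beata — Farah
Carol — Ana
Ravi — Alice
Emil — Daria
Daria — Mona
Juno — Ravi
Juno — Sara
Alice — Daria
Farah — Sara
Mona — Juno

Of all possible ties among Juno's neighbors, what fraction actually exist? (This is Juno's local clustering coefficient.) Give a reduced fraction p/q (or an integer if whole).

0

Juno's neighbors: Mona, Ravi, and Sara (k = 3).
Possible neighbor pairs: C(3,2) = 3. Edges among them: none → e = 0.
Clustering(Juno) = 0/3 = 0.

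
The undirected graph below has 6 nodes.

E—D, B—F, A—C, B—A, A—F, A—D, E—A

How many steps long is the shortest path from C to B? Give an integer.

2

One shortest route is C – A – B, which uses 2 edges, and C and B are not directly tied, so nothing shorter exists. So d(C,B) = 2.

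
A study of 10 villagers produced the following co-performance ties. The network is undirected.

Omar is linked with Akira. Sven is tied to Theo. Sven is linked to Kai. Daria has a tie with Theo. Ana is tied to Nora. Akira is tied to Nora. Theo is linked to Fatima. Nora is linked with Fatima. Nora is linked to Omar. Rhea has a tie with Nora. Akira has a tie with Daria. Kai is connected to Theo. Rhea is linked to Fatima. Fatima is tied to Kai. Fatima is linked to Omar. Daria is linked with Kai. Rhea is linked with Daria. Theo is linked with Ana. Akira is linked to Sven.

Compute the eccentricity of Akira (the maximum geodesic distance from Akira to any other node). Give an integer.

2

Distances from Akira: Ana:2, Daria:1, Fatima:2, Kai:2, Nora:1, Omar:1, Rhea:2, Sven:1, Theo:2.
The largest is 2 (to Kai, Theo, Fatima, Ana, and Rhea), so the eccentricity of Akira is 2.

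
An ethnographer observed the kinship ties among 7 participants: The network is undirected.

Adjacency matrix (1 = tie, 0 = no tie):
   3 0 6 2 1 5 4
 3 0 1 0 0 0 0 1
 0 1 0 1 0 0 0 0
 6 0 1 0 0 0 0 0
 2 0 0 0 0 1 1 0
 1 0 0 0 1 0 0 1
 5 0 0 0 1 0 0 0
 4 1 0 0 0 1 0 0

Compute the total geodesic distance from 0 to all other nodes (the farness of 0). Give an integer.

16

Distances from 0: 1:3, 2:4, 3:1, 4:2, 5:5, 6:1.
Sum = 3 + 4 + 1 + 2 + 5 + 1 = 16.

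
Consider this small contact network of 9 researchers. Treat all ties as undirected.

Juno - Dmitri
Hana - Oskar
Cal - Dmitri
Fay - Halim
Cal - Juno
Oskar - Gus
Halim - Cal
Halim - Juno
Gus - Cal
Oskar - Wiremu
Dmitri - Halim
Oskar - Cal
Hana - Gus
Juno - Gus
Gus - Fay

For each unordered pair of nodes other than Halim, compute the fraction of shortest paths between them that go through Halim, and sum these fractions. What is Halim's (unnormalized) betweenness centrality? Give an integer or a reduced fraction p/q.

Pairs whose geodesics pass through Halim — Fay–Dmitri: 1; Fay–Cal: 1/2; Fay–Juno: 1/2.
All other pairs contribute 0.
Summing the contributions gives betweenness(Halim) = 2.

2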